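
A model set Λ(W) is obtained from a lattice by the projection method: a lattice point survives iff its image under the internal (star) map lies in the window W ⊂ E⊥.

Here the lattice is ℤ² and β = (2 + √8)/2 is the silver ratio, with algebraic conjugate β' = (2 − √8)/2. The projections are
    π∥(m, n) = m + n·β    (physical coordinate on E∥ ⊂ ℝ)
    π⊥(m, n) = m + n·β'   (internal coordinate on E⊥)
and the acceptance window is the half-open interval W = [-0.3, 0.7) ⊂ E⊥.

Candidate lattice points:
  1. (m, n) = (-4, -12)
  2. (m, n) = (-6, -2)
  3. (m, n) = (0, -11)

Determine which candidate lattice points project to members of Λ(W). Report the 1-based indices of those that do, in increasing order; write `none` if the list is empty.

none

Compute β' = (2−√8)/2 = -0.41421, so π⊥(m,n) = m -0.41421·n.
[1] lift (-4,-12): star map gives 0.97056; window check -0.3 ≤ 0.97056 < 0.7 is false → out
[2] lift (-6,-2): star map gives -5.17157; window check -0.3 ≤ -5.17157 < 0.7 is false → out
[3] lift (0,-11): star map gives 4.55635; window check -0.3 ≤ 4.55635 < 0.7 is false → out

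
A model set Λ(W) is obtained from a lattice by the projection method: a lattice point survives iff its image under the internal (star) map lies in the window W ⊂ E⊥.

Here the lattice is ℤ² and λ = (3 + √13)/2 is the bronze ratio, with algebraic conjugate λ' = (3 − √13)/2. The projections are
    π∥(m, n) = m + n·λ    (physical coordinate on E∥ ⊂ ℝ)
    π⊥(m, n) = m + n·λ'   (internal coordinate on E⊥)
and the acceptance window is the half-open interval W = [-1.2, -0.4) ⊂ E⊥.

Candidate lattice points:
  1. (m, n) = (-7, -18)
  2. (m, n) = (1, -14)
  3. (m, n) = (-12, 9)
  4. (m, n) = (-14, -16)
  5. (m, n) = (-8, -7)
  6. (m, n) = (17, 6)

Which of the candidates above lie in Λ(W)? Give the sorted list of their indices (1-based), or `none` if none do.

none

Compute λ' = (3−√13)/2 = -0.3028, so π⊥(m,n) = m -0.3028·n.
[1] lift (-7,-18): star map gives -1.5500; window check -1.2 ≤ -1.5500 < -0.4 is false → out
[2] lift (1,-14): star map gives 5.2389; window check -1.2 ≤ 5.2389 < -0.4 is false → out
[3] lift (-12,9): star map gives -14.7250; window check -1.2 ≤ -14.7250 < -0.4 is false → out
[4] lift (-14,-16): star map gives -9.1556; window check -1.2 ≤ -9.1556 < -0.4 is false → out
[5] lift (-8,-7): star map gives -5.8806; window check -1.2 ≤ -5.8806 < -0.4 is false → out
[6] lift (17,6): star map gives 15.1833; window check -1.2 ≤ 15.1833 < -0.4 is false → out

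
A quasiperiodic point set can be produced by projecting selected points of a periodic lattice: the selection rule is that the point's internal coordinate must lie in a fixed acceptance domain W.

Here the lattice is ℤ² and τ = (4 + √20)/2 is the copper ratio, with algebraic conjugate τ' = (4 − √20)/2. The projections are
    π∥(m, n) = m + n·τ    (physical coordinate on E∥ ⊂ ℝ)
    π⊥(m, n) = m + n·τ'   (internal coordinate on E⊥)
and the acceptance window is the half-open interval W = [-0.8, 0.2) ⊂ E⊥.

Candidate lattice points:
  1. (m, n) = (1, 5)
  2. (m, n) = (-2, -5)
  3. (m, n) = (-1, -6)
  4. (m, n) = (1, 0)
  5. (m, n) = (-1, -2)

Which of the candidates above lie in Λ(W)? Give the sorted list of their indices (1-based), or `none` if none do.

Compute τ' = (4−√20)/2 = -0.23607, so π⊥(m,n) = m -0.23607·n.
[1] lift (1,5): star map gives -0.18034; window check -0.8 ≤ -0.18034 < 0.2 is true → IN Λ
[2] lift (-2,-5): star map gives -0.81966; window check -0.8 ≤ -0.81966 < 0.2 is false → out
[3] lift (-1,-6): star map gives 0.41641; window check -0.8 ≤ 0.41641 < 0.2 is false → out
[4] lift (1,0): star map gives 1.00000; window check -0.8 ≤ 1.00000 < 0.2 is false → out
[5] lift (-1,-2): star map gives -0.52786; window check -0.8 ≤ -0.52786 < 0.2 is true → IN Λ

1, 5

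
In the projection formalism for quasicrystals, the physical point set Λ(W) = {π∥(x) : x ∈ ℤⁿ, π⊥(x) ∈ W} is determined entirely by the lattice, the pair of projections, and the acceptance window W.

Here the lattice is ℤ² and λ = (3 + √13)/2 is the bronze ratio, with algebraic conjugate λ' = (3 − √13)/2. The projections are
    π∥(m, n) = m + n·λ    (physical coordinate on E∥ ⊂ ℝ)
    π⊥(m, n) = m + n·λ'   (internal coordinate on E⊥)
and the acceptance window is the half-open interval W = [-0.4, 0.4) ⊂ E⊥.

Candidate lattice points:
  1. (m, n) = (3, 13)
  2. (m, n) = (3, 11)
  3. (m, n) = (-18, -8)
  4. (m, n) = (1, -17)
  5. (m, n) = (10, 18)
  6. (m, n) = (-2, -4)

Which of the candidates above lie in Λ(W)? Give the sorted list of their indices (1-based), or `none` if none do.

2

Numerically λ ≈ 3.30278 and λ' = −1/λ ≈ -0.30278.
#1 (3,13): internal coord 3 + (13)·λ' = -0.93608; -0.93608 ∉ [-0.4, 0.4) → out
#2 (3,11): internal coord 3 + (11)·λ' = -0.33053; -0.33053 ∈ [-0.4, 0.4) → IN Λ
#3 (-18,-8): internal coord -18 + (-8)·λ' = -15.57779; -15.57779 ∉ [-0.4, 0.4) → out
#4 (1,-17): internal coord 1 + (-17)·λ' = +6.14719; +6.14719 ∉ [-0.4, 0.4) → out
#5 (10,18): internal coord 10 + (18)·λ' = +4.55004; +4.55004 ∉ [-0.4, 0.4) → out
#6 (-2,-4): internal coord -2 + (-4)·λ' = -0.78890; -0.78890 ∉ [-0.4, 0.4) → out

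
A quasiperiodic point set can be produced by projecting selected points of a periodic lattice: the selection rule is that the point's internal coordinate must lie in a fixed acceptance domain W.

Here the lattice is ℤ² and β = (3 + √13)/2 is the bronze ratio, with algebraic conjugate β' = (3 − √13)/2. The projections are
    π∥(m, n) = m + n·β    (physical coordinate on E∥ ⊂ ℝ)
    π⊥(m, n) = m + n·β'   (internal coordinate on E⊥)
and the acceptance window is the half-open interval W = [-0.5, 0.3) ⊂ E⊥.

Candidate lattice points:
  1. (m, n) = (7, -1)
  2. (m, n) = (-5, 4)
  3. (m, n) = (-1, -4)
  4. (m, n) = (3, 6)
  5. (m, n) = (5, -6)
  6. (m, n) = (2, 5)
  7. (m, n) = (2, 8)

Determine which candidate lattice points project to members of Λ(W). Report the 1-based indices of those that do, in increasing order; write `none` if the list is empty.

Numerically β ≈ 3.302776 and β' = −1/β ≈ -0.302776.
candidate 1: (m,n)=(7,-1) → π∥ = 7-1·β ≈ 3.697224, π⊥ = 7-1·β' ≈ 7.302776 ∉ [-0.5, 0.3) ⇒ out
candidate 2: (m,n)=(-5,4) → π∥ = -5+4·β ≈ 8.211103, π⊥ = -5+4·β' ≈ -6.211103 ∉ [-0.5, 0.3) ⇒ out
candidate 3: (m,n)=(-1,-4) → π∥ = -1-4·β ≈ -14.211103, π⊥ = -1-4·β' ≈ 0.211103 ∈ [-0.5, 0.3) ⇒ IN Λ
candidate 4: (m,n)=(3,6) → π∥ = 3+6·β ≈ 22.816654, π⊥ = 3+6·β' ≈ 1.183346 ∉ [-0.5, 0.3) ⇒ out
candidate 5: (m,n)=(5,-6) → π∥ = 5-6·β ≈ -14.816654, π⊥ = 5-6·β' ≈ 6.816654 ∉ [-0.5, 0.3) ⇒ out
candidate 6: (m,n)=(2,5) → π∥ = 2+5·β ≈ 18.513878, π⊥ = 2+5·β' ≈ 0.486122 ∉ [-0.5, 0.3) ⇒ out
candidate 7: (m,n)=(2,8) → π∥ = 2+8·β ≈ 28.422205, π⊥ = 2+8·β' ≈ -0.422205 ∈ [-0.5, 0.3) ⇒ IN Λ

3, 7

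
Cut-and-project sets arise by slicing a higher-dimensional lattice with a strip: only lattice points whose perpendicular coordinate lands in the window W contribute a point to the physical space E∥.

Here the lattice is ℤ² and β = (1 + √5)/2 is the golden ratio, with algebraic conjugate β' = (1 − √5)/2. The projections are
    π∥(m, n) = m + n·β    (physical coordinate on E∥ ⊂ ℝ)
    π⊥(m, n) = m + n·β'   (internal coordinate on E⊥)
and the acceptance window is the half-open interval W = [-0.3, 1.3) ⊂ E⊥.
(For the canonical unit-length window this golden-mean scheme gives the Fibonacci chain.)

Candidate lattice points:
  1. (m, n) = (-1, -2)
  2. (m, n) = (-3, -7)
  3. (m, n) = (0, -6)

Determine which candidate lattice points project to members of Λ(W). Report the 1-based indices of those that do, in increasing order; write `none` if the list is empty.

1

β' = (1−√5)/2 ≈ -0.618034.
#1 (-1,-2): internal coord -1 + (-2)·β' = +0.236068; +0.236068 ∈ [-0.3, 1.3) → IN Λ
#2 (-3,-7): internal coord -3 + (-7)·β' = +1.326238; +1.326238 ∉ [-0.3, 1.3) → out
#3 (0,-6): internal coord 0 + (-6)·β' = +3.708204; +3.708204 ∉ [-0.3, 1.3) → out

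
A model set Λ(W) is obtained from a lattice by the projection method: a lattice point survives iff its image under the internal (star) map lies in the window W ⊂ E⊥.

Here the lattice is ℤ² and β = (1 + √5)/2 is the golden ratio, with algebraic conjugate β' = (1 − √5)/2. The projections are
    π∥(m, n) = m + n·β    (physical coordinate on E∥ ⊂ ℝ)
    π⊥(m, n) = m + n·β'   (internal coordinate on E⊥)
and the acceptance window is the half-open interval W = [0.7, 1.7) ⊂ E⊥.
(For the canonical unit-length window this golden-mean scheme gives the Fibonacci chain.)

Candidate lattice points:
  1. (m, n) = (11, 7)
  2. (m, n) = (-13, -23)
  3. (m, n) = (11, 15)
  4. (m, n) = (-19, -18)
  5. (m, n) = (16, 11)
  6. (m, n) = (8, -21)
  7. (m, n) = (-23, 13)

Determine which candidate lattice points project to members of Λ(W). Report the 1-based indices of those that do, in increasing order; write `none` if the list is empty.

2

Numerically β ≈ 1.6180 and β' = −1/β ≈ -0.6180.
[1] lift (11,7): star map gives 6.6738; window check 0.7 ≤ 6.6738 < 1.7 is false → out
[2] lift (-13,-23): star map gives 1.2148; window check 0.7 ≤ 1.2148 < 1.7 is true → IN Λ
[3] lift (11,15): star map gives 1.7295; window check 0.7 ≤ 1.7295 < 1.7 is false → out
[4] lift (-19,-18): star map gives -7.8754; window check 0.7 ≤ -7.8754 < 1.7 is false → out
[5] lift (16,11): star map gives 9.2016; window check 0.7 ≤ 9.2016 < 1.7 is false → out
[6] lift (8,-21): star map gives 20.9787; window check 0.7 ≤ 20.9787 < 1.7 is false → out
[7] lift (-23,13): star map gives -31.0344; window check 0.7 ≤ -31.0344 < 1.7 is false → out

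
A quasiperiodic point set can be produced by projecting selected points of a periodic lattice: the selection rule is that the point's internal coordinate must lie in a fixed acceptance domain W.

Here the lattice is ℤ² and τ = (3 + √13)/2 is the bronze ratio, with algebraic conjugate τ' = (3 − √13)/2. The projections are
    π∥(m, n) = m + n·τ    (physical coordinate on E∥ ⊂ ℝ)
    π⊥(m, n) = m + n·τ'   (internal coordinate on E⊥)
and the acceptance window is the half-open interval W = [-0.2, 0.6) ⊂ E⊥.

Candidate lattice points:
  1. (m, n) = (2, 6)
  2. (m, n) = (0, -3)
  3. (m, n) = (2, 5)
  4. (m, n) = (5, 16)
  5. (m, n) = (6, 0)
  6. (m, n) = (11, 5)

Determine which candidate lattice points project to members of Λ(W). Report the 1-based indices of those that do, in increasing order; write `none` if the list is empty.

Compute τ' = (3−√13)/2 = -0.30278, so π⊥(m,n) = m -0.30278·n.
[1] lift (2,6): star map gives 0.18335; window check -0.2 ≤ 0.18335 < 0.6 is true → IN Λ
[2] lift (0,-3): star map gives 0.90833; window check -0.2 ≤ 0.90833 < 0.6 is false → out
[3] lift (2,5): star map gives 0.48612; window check -0.2 ≤ 0.48612 < 0.6 is true → IN Λ
[4] lift (5,16): star map gives 0.15559; window check -0.2 ≤ 0.15559 < 0.6 is true → IN Λ
[5] lift (6,0): star map gives 6.00000; window check -0.2 ≤ 6.00000 < 0.6 is false → out
[6] lift (11,5): star map gives 9.48612; window check -0.2 ≤ 9.48612 < 0.6 is false → out

1, 3, 4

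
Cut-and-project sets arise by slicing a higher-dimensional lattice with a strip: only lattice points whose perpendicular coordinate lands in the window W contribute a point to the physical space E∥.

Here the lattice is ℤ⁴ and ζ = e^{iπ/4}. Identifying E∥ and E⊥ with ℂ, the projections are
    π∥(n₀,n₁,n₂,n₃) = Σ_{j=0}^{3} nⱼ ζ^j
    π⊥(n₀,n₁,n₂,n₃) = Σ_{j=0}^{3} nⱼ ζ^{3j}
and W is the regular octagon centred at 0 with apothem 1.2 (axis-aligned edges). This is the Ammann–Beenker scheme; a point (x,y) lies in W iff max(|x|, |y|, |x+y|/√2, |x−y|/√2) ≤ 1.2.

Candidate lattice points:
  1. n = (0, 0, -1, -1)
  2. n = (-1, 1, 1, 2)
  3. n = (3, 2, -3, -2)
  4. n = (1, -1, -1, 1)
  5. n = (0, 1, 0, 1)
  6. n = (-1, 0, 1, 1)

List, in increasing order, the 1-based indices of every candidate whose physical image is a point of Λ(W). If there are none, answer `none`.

π⊥(n) = n₀ + n₁ζ³ + n₂ζ⁶ + n₃ζ⁹ where ζ = e^{iπ/4}.
candidate 1: n = (0, 0, -1, -1) → π⊥ ≈ (-0.707107, +0.292893); max(|x|,|y|,|x±y|/√2) = 0.707107 ≤ 1.2 ⇒ ∈ W
candidate 2: n = (-1, 1, 1, 2) → π⊥ ≈ (-0.292893, +1.121320); max(|x|,|y|,|x±y|/√2) = 1.121320 ≤ 1.2 ⇒ ∈ W
candidate 3: n = (3, 2, -3, -2) → π⊥ ≈ (+0.171573, +3.000000); max(|x|,|y|,|x±y|/√2) = 3.000000 > 1.2 ⇒ ∉ W
candidate 4: n = (1, -1, -1, 1) → π⊥ ≈ (+2.414214, +1.000000); max(|x|,|y|,|x±y|/√2) = 2.414214 > 1.2 ⇒ ∉ W
candidate 5: n = (0, 1, 0, 1) → π⊥ ≈ (+0.000000, +1.414214); max(|x|,|y|,|x±y|/√2) = 1.414214 > 1.2 ⇒ ∉ W
candidate 6: n = (-1, 0, 1, 1) → π⊥ ≈ (-0.292893, -0.292893); max(|x|,|y|,|x±y|/√2) = 0.414214 ≤ 1.2 ⇒ ∈ W

1, 2, 6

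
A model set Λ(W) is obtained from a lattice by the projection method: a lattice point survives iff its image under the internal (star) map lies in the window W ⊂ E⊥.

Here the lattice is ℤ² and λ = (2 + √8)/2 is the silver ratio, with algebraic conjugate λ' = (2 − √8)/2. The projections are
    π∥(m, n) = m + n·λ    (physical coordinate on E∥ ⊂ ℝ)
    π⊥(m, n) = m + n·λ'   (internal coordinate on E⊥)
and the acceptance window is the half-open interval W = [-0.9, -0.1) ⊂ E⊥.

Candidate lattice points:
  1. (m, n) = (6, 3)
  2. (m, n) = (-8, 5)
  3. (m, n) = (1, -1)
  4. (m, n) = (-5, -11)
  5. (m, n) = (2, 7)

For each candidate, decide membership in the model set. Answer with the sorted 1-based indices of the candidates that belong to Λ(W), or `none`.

4, 5

Numerically λ ≈ 2.41421 and λ' = −1/λ ≈ -0.41421.
[1] lift (6,3): star map gives 4.75736; window check -0.9 ≤ 4.75736 < -0.1 is false → out
[2] lift (-8,5): star map gives -10.07107; window check -0.9 ≤ -10.07107 < -0.1 is false → out
[3] lift (1,-1): star map gives 1.41421; window check -0.9 ≤ 1.41421 < -0.1 is false → out
[4] lift (-5,-11): star map gives -0.44365; window check -0.9 ≤ -0.44365 < -0.1 is true → IN Λ
[5] lift (2,7): star map gives -0.89949; window check -0.9 ≤ -0.89949 < -0.1 is true → IN Λ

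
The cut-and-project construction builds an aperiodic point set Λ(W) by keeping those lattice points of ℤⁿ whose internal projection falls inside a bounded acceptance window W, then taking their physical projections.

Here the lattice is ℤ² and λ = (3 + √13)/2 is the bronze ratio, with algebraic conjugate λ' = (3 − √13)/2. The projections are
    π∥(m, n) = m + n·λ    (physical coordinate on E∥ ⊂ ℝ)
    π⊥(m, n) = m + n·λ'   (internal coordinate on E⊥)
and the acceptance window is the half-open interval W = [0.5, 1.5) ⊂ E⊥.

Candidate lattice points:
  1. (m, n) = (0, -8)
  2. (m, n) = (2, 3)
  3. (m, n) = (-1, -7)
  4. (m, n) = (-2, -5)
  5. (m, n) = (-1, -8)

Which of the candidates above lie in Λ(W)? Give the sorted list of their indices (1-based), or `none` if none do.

2, 3, 5

λ' = (3−√13)/2 ≈ -0.30278.
[1] lift (0,-8): star map gives 2.42221; window check 0.5 ≤ 2.42221 < 1.5 is false → out
[2] lift (2,3): star map gives 1.09167; window check 0.5 ≤ 1.09167 < 1.5 is true → IN Λ
[3] lift (-1,-7): star map gives 1.11943; window check 0.5 ≤ 1.11943 < 1.5 is true → IN Λ
[4] lift (-2,-5): star map gives -0.48612; window check 0.5 ≤ -0.48612 < 1.5 is false → out
[5] lift (-1,-8): star map gives 1.42221; window check 0.5 ≤ 1.42221 < 1.5 is true → IN Λ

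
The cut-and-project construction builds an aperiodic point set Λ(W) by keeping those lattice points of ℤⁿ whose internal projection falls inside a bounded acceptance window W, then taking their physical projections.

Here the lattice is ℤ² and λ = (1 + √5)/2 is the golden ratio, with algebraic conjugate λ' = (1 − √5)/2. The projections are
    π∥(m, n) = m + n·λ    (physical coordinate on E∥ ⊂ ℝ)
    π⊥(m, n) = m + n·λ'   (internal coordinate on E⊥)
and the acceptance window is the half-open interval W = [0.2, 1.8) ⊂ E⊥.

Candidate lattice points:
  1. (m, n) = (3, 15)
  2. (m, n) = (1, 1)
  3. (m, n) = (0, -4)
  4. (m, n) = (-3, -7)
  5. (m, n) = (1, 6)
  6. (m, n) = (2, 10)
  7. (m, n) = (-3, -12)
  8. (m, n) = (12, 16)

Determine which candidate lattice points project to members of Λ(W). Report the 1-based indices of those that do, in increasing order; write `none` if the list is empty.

2, 4

Numerically λ ≈ 1.618034 and λ' = −1/λ ≈ -0.618034.
candidate 1: (m,n)=(3,15) → π∥ = 3+15·λ ≈ 27.270510, π⊥ = 3+15·λ' ≈ -6.270510 ∉ [0.2, 1.8) ⇒ out
candidate 2: (m,n)=(1,1) → π∥ = 1+1·λ ≈ 2.618034, π⊥ = 1+1·λ' ≈ 0.381966 ∈ [0.2, 1.8) ⇒ IN Λ
candidate 3: (m,n)=(0,-4) → π∥ = 0-4·λ ≈ -6.472136, π⊥ = 0-4·λ' ≈ 2.472136 ∉ [0.2, 1.8) ⇒ out
candidate 4: (m,n)=(-3,-7) → π∥ = -3-7·λ ≈ -14.326238, π⊥ = -3-7·λ' ≈ 1.326238 ∈ [0.2, 1.8) ⇒ IN Λ
candidate 5: (m,n)=(1,6) → π∥ = 1+6·λ ≈ 10.708204, π⊥ = 1+6·λ' ≈ -2.708204 ∉ [0.2, 1.8) ⇒ out
candidate 6: (m,n)=(2,10) → π∥ = 2+10·λ ≈ 18.180340, π⊥ = 2+10·λ' ≈ -4.180340 ∉ [0.2, 1.8) ⇒ out
candidate 7: (m,n)=(-3,-12) → π∥ = -3-12·λ ≈ -22.416408, π⊥ = -3-12·λ' ≈ 4.416408 ∉ [0.2, 1.8) ⇒ out
candidate 8: (m,n)=(12,16) → π∥ = 12+16·λ ≈ 37.888544, π⊥ = 12+16·λ' ≈ 2.111456 ∉ [0.2, 1.8) ⇒ out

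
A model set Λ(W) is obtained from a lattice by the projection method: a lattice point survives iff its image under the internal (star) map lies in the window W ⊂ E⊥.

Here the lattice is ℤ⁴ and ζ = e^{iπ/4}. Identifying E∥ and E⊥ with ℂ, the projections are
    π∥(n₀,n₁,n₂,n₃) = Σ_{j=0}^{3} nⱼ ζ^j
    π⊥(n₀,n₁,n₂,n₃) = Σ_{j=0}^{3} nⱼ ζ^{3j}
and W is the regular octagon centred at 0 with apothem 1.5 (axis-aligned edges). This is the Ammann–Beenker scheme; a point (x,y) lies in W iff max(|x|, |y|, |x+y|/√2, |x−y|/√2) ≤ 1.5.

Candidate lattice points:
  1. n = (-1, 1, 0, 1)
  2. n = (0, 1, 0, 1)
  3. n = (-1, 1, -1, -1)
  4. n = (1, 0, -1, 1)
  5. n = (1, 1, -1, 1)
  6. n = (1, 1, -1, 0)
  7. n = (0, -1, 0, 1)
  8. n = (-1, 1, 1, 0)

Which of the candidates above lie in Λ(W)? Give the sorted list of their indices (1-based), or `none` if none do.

Internal map: ζ^{3j} for j=0..3 gives (1,0), (−√2/2,√2/2), (0,−1), (√2/2,√2/2).
candidate 1: n = (-1, 1, 0, 1) → π⊥ ≈ (-1.00000, +1.41421); max(|x|,|y|,|x±y|/√2) = 1.70711 > 1.5 ⇒ ∉ W
candidate 2: n = (0, 1, 0, 1) → π⊥ ≈ (+0.00000, +1.41421); max(|x|,|y|,|x±y|/√2) = 1.41421 ≤ 1.5 ⇒ ∈ W
candidate 3: n = (-1, 1, -1, -1) → π⊥ ≈ (-2.41421, +1.00000); max(|x|,|y|,|x±y|/√2) = 2.41421 > 1.5 ⇒ ∉ W
candidate 4: n = (1, 0, -1, 1) → π⊥ ≈ (+1.70711, +1.70711); max(|x|,|y|,|x±y|/√2) = 2.41421 > 1.5 ⇒ ∉ W
candidate 5: n = (1, 1, -1, 1) → π⊥ ≈ (+1.00000, +2.41421); max(|x|,|y|,|x±y|/√2) = 2.41421 > 1.5 ⇒ ∉ W
candidate 6: n = (1, 1, -1, 0) → π⊥ ≈ (+0.29289, +1.70711); max(|x|,|y|,|x±y|/√2) = 1.70711 > 1.5 ⇒ ∉ W
candidate 7: n = (0, -1, 0, 1) → π⊥ ≈ (+1.41421, +0.00000); max(|x|,|y|,|x±y|/√2) = 1.41421 ≤ 1.5 ⇒ ∈ W
candidate 8: n = (-1, 1, 1, 0) → π⊥ ≈ (-1.70711, -0.29289); max(|x|,|y|,|x±y|/√2) = 1.70711 > 1.5 ⇒ ∉ W

2, 7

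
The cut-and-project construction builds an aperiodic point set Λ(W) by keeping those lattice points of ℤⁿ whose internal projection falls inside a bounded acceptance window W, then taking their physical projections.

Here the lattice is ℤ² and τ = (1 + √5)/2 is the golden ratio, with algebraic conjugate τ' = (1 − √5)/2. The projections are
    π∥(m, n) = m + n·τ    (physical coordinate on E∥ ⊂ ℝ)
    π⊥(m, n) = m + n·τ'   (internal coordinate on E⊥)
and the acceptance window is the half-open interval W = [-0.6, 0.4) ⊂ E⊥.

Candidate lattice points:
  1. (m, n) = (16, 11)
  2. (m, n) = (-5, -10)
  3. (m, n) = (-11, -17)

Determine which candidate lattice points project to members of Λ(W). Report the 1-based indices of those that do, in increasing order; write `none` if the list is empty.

Compute τ' = (1−√5)/2 = -0.61803, so π⊥(m,n) = m -0.61803·n.
candidate 1: (m,n)=(16,11) → π∥ = 16+11·τ ≈ 33.79837, π⊥ = 16+11·τ' ≈ 9.20163 ∉ [-0.6, 0.4) ⇒ out
candidate 2: (m,n)=(-5,-10) → π∥ = -5-10·τ ≈ -21.18034, π⊥ = -5-10·τ' ≈ 1.18034 ∉ [-0.6, 0.4) ⇒ out
candidate 3: (m,n)=(-11,-17) → π∥ = -11-17·τ ≈ -38.50658, π⊥ = -11-17·τ' ≈ -0.49342 ∈ [-0.6, 0.4) ⇒ IN Λ

3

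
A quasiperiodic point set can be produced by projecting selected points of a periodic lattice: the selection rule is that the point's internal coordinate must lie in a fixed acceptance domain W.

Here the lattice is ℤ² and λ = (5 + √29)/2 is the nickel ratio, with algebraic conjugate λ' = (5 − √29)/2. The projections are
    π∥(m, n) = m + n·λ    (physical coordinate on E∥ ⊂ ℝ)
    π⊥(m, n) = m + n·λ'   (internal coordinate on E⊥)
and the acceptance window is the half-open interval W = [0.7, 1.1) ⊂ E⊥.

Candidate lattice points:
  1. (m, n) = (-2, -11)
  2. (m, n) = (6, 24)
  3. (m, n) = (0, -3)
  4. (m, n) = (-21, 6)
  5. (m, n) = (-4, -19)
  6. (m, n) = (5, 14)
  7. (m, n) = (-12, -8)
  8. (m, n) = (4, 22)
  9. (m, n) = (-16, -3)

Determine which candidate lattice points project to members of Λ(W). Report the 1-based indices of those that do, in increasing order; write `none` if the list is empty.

Numerically λ ≈ 5.192582 and λ' = −1/λ ≈ -0.192582.
[1] lift (-2,-11): star map gives 0.118406; window check 0.7 ≤ 0.118406 < 1.1 is false → out
[2] lift (6,24): star map gives 1.378022; window check 0.7 ≤ 1.378022 < 1.1 is false → out
[3] lift (0,-3): star map gives 0.577747; window check 0.7 ≤ 0.577747 < 1.1 is false → out
[4] lift (-21,6): star map gives -22.155494; window check 0.7 ≤ -22.155494 < 1.1 is false → out
[5] lift (-4,-19): star map gives -0.340934; window check 0.7 ≤ -0.340934 < 1.1 is false → out
[6] lift (5,14): star map gives 2.303846; window check 0.7 ≤ 2.303846 < 1.1 is false → out
[7] lift (-12,-8): star map gives -10.459341; window check 0.7 ≤ -10.459341 < 1.1 is false → out
[8] lift (4,22): star map gives -0.236813; window check 0.7 ≤ -0.236813 < 1.1 is false → out
[9] lift (-16,-3): star map gives -15.422253; window check 0.7 ≤ -15.422253 < 1.1 is false → out

none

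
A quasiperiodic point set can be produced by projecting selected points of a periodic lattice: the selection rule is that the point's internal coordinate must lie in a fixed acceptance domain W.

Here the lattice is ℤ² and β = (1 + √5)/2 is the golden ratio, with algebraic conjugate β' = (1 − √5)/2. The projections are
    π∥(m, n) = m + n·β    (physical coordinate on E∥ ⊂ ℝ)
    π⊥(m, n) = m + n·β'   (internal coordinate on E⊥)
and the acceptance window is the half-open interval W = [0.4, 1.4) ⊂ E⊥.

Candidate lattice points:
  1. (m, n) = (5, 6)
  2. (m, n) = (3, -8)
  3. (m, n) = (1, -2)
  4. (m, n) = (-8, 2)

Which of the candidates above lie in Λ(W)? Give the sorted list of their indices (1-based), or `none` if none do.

Numerically β ≈ 1.618034 and β' = −1/β ≈ -0.618034.
candidate 1: (m,n)=(5,6) → π∥ = 5+6·β ≈ 14.708204, π⊥ = 5+6·β' ≈ 1.291796 ∈ [0.4, 1.4) ⇒ IN Λ
candidate 2: (m,n)=(3,-8) → π∥ = 3-8·β ≈ -9.944272, π⊥ = 3-8·β' ≈ 7.944272 ∉ [0.4, 1.4) ⇒ out
candidate 3: (m,n)=(1,-2) → π∥ = 1-2·β ≈ -2.236068, π⊥ = 1-2·β' ≈ 2.236068 ∉ [0.4, 1.4) ⇒ out
candidate 4: (m,n)=(-8,2) → π∥ = -8+2·β ≈ -4.763932, π⊥ = -8+2·β' ≈ -9.236068 ∉ [0.4, 1.4) ⇒ out

1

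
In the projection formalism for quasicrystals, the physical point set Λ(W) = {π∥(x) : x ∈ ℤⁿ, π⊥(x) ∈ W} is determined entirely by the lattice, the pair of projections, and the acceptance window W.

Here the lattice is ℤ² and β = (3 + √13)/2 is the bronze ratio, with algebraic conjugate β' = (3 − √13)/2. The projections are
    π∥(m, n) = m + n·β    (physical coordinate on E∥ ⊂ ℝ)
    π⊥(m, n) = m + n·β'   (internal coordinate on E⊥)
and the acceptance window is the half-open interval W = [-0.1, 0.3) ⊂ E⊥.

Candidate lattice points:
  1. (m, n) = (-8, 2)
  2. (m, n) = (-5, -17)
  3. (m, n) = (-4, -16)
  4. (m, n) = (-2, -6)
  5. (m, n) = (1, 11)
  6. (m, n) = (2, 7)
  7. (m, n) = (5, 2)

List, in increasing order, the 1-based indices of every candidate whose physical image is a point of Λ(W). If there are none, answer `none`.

β' = (3−√13)/2 ≈ -0.3028.
#1 (-8,2): internal coord -8 + (2)·β' = -8.6056; -8.6056 ∉ [-0.1, 0.3) → out
#2 (-5,-17): internal coord -5 + (-17)·β' = +0.1472; +0.1472 ∈ [-0.1, 0.3) → IN Λ
#3 (-4,-16): internal coord -4 + (-16)·β' = +0.8444; +0.8444 ∉ [-0.1, 0.3) → out
#4 (-2,-6): internal coord -2 + (-6)·β' = -0.1833; -0.1833 ∉ [-0.1, 0.3) → out
#5 (1,11): internal coord 1 + (11)·β' = -2.3305; -2.3305 ∉ [-0.1, 0.3) → out
#6 (2,7): internal coord 2 + (7)·β' = -0.1194; -0.1194 ∉ [-0.1, 0.3) → out
#7 (5,2): internal coord 5 + (2)·β' = +4.3944; +4.3944 ∉ [-0.1, 0.3) → out

2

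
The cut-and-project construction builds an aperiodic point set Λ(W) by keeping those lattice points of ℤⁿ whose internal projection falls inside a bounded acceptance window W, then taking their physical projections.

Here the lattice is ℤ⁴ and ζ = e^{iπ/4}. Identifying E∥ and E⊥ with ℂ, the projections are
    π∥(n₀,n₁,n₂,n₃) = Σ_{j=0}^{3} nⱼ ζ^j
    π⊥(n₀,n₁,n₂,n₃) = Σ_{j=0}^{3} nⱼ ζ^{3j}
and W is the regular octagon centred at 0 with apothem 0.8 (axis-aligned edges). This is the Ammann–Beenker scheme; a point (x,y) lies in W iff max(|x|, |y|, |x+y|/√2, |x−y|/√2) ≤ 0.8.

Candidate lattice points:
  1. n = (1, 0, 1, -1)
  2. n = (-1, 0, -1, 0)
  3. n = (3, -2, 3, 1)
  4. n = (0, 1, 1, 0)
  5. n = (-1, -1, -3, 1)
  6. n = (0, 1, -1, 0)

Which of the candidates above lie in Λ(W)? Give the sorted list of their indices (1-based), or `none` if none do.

4

π⊥(n) = n₀ + n₁ζ³ + n₂ζ⁶ + n₃ζ⁹ where ζ = e^{iπ/4}.
candidate 1: n = (1, 0, 1, -1) → π⊥ ≈ (+0.2929, -1.7071); max(|x|,|y|,|x±y|/√2) = 1.7071 > 0.8 ⇒ ∉ W
candidate 2: n = (-1, 0, -1, 0) → π⊥ ≈ (-1.0000, +1.0000); max(|x|,|y|,|x±y|/√2) = 1.4142 > 0.8 ⇒ ∉ W
candidate 3: n = (3, -2, 3, 1) → π⊥ ≈ (+5.1213, -3.7071); max(|x|,|y|,|x±y|/√2) = 6.2426 > 0.8 ⇒ ∉ W
candidate 4: n = (0, 1, 1, 0) → π⊥ ≈ (-0.7071, -0.2929); max(|x|,|y|,|x±y|/√2) = 0.7071 ≤ 0.8 ⇒ ∈ W
candidate 5: n = (-1, -1, -3, 1) → π⊥ ≈ (+0.4142, +3.0000); max(|x|,|y|,|x±y|/√2) = 3.0000 > 0.8 ⇒ ∉ W
candidate 6: n = (0, 1, -1, 0) → π⊥ ≈ (-0.7071, +1.7071); max(|x|,|y|,|x±y|/√2) = 1.7071 > 0.8 ⇒ ∉ W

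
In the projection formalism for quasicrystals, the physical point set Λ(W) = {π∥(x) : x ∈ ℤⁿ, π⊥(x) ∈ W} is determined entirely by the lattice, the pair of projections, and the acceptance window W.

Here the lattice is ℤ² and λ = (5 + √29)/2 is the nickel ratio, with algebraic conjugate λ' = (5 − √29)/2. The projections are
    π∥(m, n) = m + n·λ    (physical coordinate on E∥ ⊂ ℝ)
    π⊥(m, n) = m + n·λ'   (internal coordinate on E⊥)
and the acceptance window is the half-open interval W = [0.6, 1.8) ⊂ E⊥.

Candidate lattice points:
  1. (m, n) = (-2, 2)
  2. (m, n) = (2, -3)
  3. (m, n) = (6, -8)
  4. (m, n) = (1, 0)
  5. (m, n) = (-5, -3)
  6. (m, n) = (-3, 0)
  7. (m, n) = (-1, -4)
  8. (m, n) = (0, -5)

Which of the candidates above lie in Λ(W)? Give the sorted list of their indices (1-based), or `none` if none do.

4, 8

Numerically λ ≈ 5.192582 and λ' = −1/λ ≈ -0.192582.
candidate 1: (m,n)=(-2,2) → π∥ = -2+2·λ ≈ 8.385165, π⊥ = -2+2·λ' ≈ -2.385165 ∉ [0.6, 1.8) ⇒ out
candidate 2: (m,n)=(2,-3) → π∥ = 2-3·λ ≈ -13.577747, π⊥ = 2-3·λ' ≈ 2.577747 ∉ [0.6, 1.8) ⇒ out
candidate 3: (m,n)=(6,-8) → π∥ = 6-8·λ ≈ -35.540659, π⊥ = 6-8·λ' ≈ 7.540659 ∉ [0.6, 1.8) ⇒ out
candidate 4: (m,n)=(1,0) → π∥ = 1+0·λ ≈ 1.000000, π⊥ = 1+0·λ' ≈ 1.000000 ∈ [0.6, 1.8) ⇒ IN Λ
candidate 5: (m,n)=(-5,-3) → π∥ = -5-3·λ ≈ -20.577747, π⊥ = -5-3·λ' ≈ -4.422253 ∉ [0.6, 1.8) ⇒ out
candidate 6: (m,n)=(-3,0) → π∥ = -3+0·λ ≈ -3.000000, π⊥ = -3+0·λ' ≈ -3.000000 ∉ [0.6, 1.8) ⇒ out
candidate 7: (m,n)=(-1,-4) → π∥ = -1-4·λ ≈ -21.770330, π⊥ = -1-4·λ' ≈ -0.229670 ∉ [0.6, 1.8) ⇒ out
candidate 8: (m,n)=(0,-5) → π∥ = 0-5·λ ≈ -25.962912, π⊥ = 0-5·λ' ≈ 0.962912 ∈ [0.6, 1.8) ⇒ IN Λ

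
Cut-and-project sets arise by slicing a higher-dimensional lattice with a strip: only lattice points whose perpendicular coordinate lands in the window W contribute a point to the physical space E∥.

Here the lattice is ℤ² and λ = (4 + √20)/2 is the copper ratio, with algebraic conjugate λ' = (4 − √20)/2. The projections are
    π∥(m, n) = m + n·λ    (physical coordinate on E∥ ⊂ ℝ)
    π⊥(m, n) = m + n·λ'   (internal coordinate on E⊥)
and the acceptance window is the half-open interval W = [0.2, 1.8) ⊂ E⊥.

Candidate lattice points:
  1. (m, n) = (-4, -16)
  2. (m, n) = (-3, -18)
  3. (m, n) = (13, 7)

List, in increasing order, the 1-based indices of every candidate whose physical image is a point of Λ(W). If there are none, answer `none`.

Numerically λ ≈ 4.23607 and λ' = −1/λ ≈ -0.23607.
[1] lift (-4,-16): star map gives -0.22291; window check 0.2 ≤ -0.22291 < 1.8 is false → out
[2] lift (-3,-18): star map gives 1.24922; window check 0.2 ≤ 1.24922 < 1.8 is true → IN Λ
[3] lift (13,7): star map gives 11.34752; window check 0.2 ≤ 11.34752 < 1.8 is false → out

2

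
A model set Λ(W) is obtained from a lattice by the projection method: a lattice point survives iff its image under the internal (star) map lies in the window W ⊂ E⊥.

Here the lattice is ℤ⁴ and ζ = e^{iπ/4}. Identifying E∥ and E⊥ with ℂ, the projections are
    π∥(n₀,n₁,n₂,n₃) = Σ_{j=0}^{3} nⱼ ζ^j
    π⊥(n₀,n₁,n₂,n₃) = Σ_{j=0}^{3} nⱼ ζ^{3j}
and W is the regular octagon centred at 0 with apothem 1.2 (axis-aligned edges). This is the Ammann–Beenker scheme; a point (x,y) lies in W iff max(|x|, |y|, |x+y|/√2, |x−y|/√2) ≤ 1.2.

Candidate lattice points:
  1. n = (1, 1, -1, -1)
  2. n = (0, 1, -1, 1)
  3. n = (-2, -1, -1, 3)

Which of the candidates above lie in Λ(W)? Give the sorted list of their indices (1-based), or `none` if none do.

π⊥(n) = n₀ + n₁ζ³ + n₂ζ⁶ + n₃ζ⁹ where ζ = e^{iπ/4}.
#1 (1, 1, -1, -1): internal (-0.414214, 1.000000); octagon support 1.000000 vs apothem 1.2 → ∈ W
#2 (0, 1, -1, 1): internal (0.000000, 2.414214); octagon support 2.414214 vs apothem 1.2 → ∉ W
#3 (-2, -1, -1, 3): internal (0.828427, 2.414214); octagon support 2.414214 vs apothem 1.2 → ∉ W

1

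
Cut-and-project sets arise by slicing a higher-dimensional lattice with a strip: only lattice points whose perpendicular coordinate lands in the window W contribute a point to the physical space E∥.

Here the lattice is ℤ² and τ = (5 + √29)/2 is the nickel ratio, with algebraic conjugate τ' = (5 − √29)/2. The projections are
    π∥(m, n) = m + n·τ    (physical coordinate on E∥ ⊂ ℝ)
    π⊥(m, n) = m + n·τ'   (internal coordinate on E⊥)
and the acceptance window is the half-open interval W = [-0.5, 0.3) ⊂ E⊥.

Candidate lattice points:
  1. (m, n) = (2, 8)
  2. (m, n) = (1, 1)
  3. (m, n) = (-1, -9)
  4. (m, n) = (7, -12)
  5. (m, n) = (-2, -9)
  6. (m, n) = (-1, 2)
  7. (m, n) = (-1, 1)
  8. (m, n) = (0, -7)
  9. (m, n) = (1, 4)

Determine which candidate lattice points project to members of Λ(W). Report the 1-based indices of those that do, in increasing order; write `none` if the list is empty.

5, 9

τ' = (5−√29)/2 ≈ -0.19258.
#1 (2,8): internal coord 2 + (8)·τ' = +0.45934; +0.45934 ∉ [-0.5, 0.3) → out
#2 (1,1): internal coord 1 + (1)·τ' = +0.80742; +0.80742 ∉ [-0.5, 0.3) → out
#3 (-1,-9): internal coord -1 + (-9)·τ' = +0.73324; +0.73324 ∉ [-0.5, 0.3) → out
#4 (7,-12): internal coord 7 + (-12)·τ' = +9.31099; +9.31099 ∉ [-0.5, 0.3) → out
#5 (-2,-9): internal coord -2 + (-9)·τ' = -0.26676; -0.26676 ∈ [-0.5, 0.3) → IN Λ
#6 (-1,2): internal coord -1 + (2)·τ' = -1.38516; -1.38516 ∉ [-0.5, 0.3) → out
#7 (-1,1): internal coord -1 + (1)·τ' = -1.19258; -1.19258 ∉ [-0.5, 0.3) → out
#8 (0,-7): internal coord 0 + (-7)·τ' = +1.34808; +1.34808 ∉ [-0.5, 0.3) → out
#9 (1,4): internal coord 1 + (4)·τ' = +0.22967; +0.22967 ∈ [-0.5, 0.3) → IN Λ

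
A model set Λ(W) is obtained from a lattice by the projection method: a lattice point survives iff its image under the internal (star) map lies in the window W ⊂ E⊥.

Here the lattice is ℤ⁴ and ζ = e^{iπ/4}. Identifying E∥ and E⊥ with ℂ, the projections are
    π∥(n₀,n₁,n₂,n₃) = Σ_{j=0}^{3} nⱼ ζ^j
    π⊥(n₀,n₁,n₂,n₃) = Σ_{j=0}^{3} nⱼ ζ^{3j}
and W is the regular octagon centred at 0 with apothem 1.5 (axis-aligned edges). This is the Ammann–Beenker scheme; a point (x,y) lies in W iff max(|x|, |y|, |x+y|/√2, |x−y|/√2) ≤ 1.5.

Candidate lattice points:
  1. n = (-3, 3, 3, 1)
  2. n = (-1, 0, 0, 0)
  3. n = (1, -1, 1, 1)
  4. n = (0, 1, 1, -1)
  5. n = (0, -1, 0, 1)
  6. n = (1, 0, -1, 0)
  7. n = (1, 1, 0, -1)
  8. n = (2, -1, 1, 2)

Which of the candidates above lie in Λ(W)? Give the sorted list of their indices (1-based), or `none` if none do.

2, 5, 6, 7

With ζ = e^{iπ/4} the internal vectors are ζ^0,ζ^3,ζ^6,ζ^9.
#1 (-3, 3, 3, 1): internal (-4.414214, -0.171573); octagon support 4.414214 vs apothem 1.5 → ∉ W
#2 (-1, 0, 0, 0): internal (-1.000000, 0.000000); octagon support 1.000000 vs apothem 1.5 → ∈ W
#3 (1, -1, 1, 1): internal (2.414214, -1.000000); octagon support 2.414214 vs apothem 1.5 → ∉ W
#4 (0, 1, 1, -1): internal (-1.414214, -1.000000); octagon support 1.707107 vs apothem 1.5 → ∉ W
#5 (0, -1, 0, 1): internal (1.414214, 0.000000); octagon support 1.414214 vs apothem 1.5 → ∈ W
#6 (1, 0, -1, 0): internal (1.000000, 1.000000); octagon support 1.414214 vs apothem 1.5 → ∈ W
#7 (1, 1, 0, -1): internal (-0.414214, 0.000000); octagon support 0.414214 vs apothem 1.5 → ∈ W
#8 (2, -1, 1, 2): internal (4.121320, -0.292893); octagon support 4.121320 vs apothem 1.5 → ∉ W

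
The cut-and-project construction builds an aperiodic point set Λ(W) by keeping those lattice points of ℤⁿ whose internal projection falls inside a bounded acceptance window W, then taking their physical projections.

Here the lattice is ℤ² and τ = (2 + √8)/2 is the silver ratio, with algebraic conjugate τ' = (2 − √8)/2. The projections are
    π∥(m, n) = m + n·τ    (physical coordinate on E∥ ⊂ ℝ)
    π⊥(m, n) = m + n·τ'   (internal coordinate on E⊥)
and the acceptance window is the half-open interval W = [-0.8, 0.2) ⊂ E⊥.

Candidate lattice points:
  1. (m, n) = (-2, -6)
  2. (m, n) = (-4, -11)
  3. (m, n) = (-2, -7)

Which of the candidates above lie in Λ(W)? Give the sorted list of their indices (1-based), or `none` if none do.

Compute τ' = (2−√8)/2 = -0.4142, so π⊥(m,n) = m -0.4142·n.
candidate 1: (m,n)=(-2,-6) → π∥ = -2-6·τ ≈ -16.4853, π⊥ = -2-6·τ' ≈ 0.4853 ∉ [-0.8, 0.2) ⇒ out
candidate 2: (m,n)=(-4,-11) → π∥ = -4-11·τ ≈ -30.5563, π⊥ = -4-11·τ' ≈ 0.5563 ∉ [-0.8, 0.2) ⇒ out
candidate 3: (m,n)=(-2,-7) → π∥ = -2-7·τ ≈ -18.8995, π⊥ = -2-7·τ' ≈ 0.8995 ∉ [-0.8, 0.2) ⇒ out

none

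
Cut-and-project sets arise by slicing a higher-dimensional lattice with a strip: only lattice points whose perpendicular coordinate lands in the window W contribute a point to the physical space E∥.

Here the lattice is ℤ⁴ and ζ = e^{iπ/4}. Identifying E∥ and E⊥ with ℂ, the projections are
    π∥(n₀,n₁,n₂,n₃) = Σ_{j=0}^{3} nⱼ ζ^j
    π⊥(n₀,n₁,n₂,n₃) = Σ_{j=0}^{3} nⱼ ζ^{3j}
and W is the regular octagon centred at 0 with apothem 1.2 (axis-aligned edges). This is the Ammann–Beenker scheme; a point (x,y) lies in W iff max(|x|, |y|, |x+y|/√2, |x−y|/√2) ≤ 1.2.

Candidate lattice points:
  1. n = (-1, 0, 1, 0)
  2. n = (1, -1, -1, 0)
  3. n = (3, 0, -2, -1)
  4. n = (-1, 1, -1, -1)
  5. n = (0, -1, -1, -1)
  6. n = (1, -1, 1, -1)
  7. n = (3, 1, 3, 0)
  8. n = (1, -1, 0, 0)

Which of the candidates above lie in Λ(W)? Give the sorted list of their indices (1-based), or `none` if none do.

Internal map: ζ^{3j} for j=0..3 gives (1,0), (−√2/2,√2/2), (0,−1), (√2/2,√2/2).
#1 (-1, 0, 1, 0): internal (-1.0000, -1.0000); octagon support 1.4142 vs apothem 1.2 → ∉ W
#2 (1, -1, -1, 0): internal (1.7071, 0.2929); octagon support 1.7071 vs apothem 1.2 → ∉ W
#3 (3, 0, -2, -1): internal (2.2929, 1.2929); octagon support 2.5355 vs apothem 1.2 → ∉ W
#4 (-1, 1, -1, -1): internal (-2.4142, 1.0000); octagon support 2.4142 vs apothem 1.2 → ∉ W
#5 (0, -1, -1, -1): internal (0.0000, -0.4142); octagon support 0.4142 vs apothem 1.2 → ∈ W
#6 (1, -1, 1, -1): internal (1.0000, -2.4142); octagon support 2.4142 vs apothem 1.2 → ∉ W
#7 (3, 1, 3, 0): internal (2.2929, -2.2929); octagon support 3.2426 vs apothem 1.2 → ∉ W
#8 (1, -1, 0, 0): internal (1.7071, -0.7071); octagon support 1.7071 vs apothem 1.2 → ∉ W

5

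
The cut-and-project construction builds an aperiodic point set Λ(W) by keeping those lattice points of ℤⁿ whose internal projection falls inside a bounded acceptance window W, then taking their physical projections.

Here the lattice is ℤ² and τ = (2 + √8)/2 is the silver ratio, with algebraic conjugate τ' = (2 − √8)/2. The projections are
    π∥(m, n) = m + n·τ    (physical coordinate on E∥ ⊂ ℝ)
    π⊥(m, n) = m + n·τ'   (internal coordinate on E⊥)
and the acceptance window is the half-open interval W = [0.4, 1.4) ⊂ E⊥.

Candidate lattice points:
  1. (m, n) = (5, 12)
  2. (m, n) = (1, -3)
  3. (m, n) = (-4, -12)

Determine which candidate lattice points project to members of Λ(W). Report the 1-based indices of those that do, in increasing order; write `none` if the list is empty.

τ' = (2−√8)/2 ≈ -0.414214.
candidate 1: (m,n)=(5,12) → π∥ = 5+12·τ ≈ 33.970563, π⊥ = 5+12·τ' ≈ 0.029437 ∉ [0.4, 1.4) ⇒ out
candidate 2: (m,n)=(1,-3) → π∥ = 1-3·τ ≈ -6.242641, π⊥ = 1-3·τ' ≈ 2.242641 ∉ [0.4, 1.4) ⇒ out
candidate 3: (m,n)=(-4,-12) → π∥ = -4-12·τ ≈ -32.970563, π⊥ = -4-12·τ' ≈ 0.970563 ∈ [0.4, 1.4) ⇒ IN Λ

3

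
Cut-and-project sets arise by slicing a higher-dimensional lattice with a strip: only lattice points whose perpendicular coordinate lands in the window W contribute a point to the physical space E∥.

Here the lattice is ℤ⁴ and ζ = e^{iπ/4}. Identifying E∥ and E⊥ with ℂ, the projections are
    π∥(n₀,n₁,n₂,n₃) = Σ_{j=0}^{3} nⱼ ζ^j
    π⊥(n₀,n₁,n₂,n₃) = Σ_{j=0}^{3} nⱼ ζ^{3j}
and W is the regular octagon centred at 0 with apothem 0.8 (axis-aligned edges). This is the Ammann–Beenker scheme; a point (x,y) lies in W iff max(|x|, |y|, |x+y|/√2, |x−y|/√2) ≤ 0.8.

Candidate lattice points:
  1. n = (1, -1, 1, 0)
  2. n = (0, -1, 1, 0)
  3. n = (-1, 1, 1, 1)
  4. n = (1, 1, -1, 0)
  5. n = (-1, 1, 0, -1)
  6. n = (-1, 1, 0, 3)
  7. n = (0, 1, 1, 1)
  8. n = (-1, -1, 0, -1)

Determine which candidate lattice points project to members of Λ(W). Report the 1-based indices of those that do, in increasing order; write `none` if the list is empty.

7

Internal map: ζ^{3j} for j=0..3 gives (1,0), (−√2/2,√2/2), (0,−1), (√2/2,√2/2).
candidate 1: n = (1, -1, 1, 0) → π⊥ ≈ (+1.7071, -1.7071); max(|x|,|y|,|x±y|/√2) = 2.4142 > 0.8 ⇒ ∉ W
candidate 2: n = (0, -1, 1, 0) → π⊥ ≈ (+0.7071, -1.7071); max(|x|,|y|,|x±y|/√2) = 1.7071 > 0.8 ⇒ ∉ W
candidate 3: n = (-1, 1, 1, 1) → π⊥ ≈ (-1.0000, +0.4142); max(|x|,|y|,|x±y|/√2) = 1.0000 > 0.8 ⇒ ∉ W
candidate 4: n = (1, 1, -1, 0) → π⊥ ≈ (+0.2929, +1.7071); max(|x|,|y|,|x±y|/√2) = 1.7071 > 0.8 ⇒ ∉ W
candidate 5: n = (-1, 1, 0, -1) → π⊥ ≈ (-2.4142, +0.0000); max(|x|,|y|,|x±y|/√2) = 2.4142 > 0.8 ⇒ ∉ W
candidate 6: n = (-1, 1, 0, 3) → π⊥ ≈ (+0.4142, +2.8284); max(|x|,|y|,|x±y|/√2) = 2.8284 > 0.8 ⇒ ∉ W
candidate 7: n = (0, 1, 1, 1) → π⊥ ≈ (+0.0000, +0.4142); max(|x|,|y|,|x±y|/√2) = 0.4142 ≤ 0.8 ⇒ ∈ W
candidate 8: n = (-1, -1, 0, -1) → π⊥ ≈ (-1.0000, -1.4142); max(|x|,|y|,|x±y|/√2) = 1.7071 > 0.8 ⇒ ∉ W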